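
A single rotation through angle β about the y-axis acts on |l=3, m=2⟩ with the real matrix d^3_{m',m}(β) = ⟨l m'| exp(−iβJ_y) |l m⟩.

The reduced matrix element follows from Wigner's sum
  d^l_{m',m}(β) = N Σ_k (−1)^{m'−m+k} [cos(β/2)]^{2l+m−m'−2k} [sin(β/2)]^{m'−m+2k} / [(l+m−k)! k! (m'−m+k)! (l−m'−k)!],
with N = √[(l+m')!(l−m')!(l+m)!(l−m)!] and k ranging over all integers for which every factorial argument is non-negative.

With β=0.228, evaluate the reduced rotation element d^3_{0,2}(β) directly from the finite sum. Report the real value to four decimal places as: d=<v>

d^3_{0,2}(β=0.228) via Wigner's sum:
Half-angle: c=0.993509, s=0.113753. N=√(6·6·120·1)=65.726707
k∈{2,3} keeps every argument non-negative
  k=2: (−1)^0·65.7267/(12)·0.9935^4·0.1138^2 = +0.069052
  k=3: (−1)^1·65.7267/(12)·0.9935^2·0.1138^4 = -0.000905
d^3_{0,2}(0.228) = +0.069052 -0.000905 = +0.068147

d=0.0681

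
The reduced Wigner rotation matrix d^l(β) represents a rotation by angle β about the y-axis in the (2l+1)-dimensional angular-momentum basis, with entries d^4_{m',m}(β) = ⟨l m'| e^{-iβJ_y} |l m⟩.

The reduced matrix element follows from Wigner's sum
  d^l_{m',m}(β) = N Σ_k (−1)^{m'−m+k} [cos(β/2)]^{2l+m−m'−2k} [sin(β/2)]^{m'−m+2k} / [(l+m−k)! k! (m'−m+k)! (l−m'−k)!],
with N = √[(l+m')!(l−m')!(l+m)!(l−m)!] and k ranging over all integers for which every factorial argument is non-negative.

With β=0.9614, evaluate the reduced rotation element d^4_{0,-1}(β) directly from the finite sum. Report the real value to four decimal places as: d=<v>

d=0.1854

d^4_{0,-1}(β=0.9614) via Wigner's sum:
With c≡cos(β/2)=0.886671 and s≡sin(β/2)=0.462400, N=[24·24·6·120]^{1/2}=643.987578
k: max(0,(-1)−(0))=0 … min(4+(-1),4−(0))=3
  k=0: (−1)^1·643.9876/(144)·0.8867^7·0.4624^1 = -0.890988
  k=1: (−1)^2·643.9876/(24)·0.8867^5·0.4624^3 = +1.453896
  k=2: (−1)^3·643.9876/(24)·0.8867^3·0.4624^5 = -0.395406
  k=3: (−1)^4·643.9876/(144)·0.8867^1·0.4624^7 = +0.017923
d^4_{0,-1}(0.9614) = -0.890988 +1.453896 -0.395406 +0.017923 = +0.185424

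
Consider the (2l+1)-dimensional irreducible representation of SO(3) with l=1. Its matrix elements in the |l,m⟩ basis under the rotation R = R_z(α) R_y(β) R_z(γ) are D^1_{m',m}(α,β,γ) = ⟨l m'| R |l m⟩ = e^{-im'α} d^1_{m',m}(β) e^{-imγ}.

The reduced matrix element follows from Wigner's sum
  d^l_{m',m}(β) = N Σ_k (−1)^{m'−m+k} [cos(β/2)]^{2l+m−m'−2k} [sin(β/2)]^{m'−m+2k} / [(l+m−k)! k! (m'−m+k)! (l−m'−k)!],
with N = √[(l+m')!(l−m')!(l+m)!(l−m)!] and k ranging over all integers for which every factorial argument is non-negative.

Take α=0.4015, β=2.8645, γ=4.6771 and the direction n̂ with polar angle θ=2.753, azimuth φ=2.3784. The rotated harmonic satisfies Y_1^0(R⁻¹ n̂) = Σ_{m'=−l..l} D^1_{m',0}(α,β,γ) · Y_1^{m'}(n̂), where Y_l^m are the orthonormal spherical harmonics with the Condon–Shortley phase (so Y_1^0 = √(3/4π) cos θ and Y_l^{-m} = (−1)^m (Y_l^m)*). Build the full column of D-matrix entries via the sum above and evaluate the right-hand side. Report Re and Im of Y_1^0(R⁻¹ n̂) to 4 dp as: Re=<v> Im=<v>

Re=0.4149 Im=0.0000

Need the full column D^1_{m',0} for m'=−1..1 at α=0.4015, β=2.8645, γ=4.6771.
cos(β/2)=0.138104, sin(β/2)=0.990418
d^1_{-1,0}: single k=1 term ⇒ +0.193436;  D = +0.178054+0.075595i
d^1_{0,0}: k∈[0..1] ⇒ +0.019073 -0.980927 = -0.961855;  D = -0.961855+0.000000i
d^1_{1,0}: single k=0 term ⇒ -0.193436;  D = -0.178054+0.075595i
Y_1^{m'}(θ=2.753,φ=2.3784) and Σ D·Y over m':
  (+0.1781+0.0756i)·(-0.0946-0.0905i)  (-0.9619+0.0000i)·(-0.4522+0.0000i)  (-0.1781+0.0756i)·(+0.0946-0.0905i)
Y_1^0(R⁻¹ n̂) = +0.414920+0.000000i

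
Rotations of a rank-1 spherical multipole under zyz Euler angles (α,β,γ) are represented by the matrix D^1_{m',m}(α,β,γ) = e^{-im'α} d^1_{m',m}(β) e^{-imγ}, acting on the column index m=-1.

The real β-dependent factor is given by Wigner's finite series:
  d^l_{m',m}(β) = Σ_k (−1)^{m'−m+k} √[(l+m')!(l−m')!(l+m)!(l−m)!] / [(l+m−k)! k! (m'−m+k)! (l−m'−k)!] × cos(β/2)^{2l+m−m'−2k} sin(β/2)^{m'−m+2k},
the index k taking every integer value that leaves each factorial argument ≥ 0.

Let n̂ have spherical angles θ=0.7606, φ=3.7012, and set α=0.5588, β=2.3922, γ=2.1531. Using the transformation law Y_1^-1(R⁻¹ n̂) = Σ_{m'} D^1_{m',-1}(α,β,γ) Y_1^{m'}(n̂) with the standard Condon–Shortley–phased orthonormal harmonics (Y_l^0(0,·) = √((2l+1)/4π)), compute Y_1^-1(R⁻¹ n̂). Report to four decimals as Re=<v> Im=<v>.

Re=-0.0023 Im=0.0031

Need the full column D^1_{m',-1} for m'=−1..1 at α=0.5588, β=2.3922, γ=2.1531.
cos(β/2)=0.365990, sin(β/2)=0.930619
d^1_{-1,-1}: single k=0 term ⇒ +0.133949;  D = -0.121772+0.055802i
d^1_{0,-1}: single k=0 term ⇒ -0.481677;  D = +0.264898-0.402296i
d^1_{1,-1}: single k=0 term ⇒ +0.866051;  D = -0.020354+0.865812i
Y_1^{m'}(θ=0.7606,φ=3.7012) and Σ D·Y over m':
  (-0.1218+0.0558i)·(-0.2018+0.1264i)  (+0.2649-0.4023i)·(+0.3540+0.0000i)  (-0.0204+0.8658i)·(+0.2018+0.1264i)
Y_1^-1(R⁻¹ n̂) = -0.002290+0.003128i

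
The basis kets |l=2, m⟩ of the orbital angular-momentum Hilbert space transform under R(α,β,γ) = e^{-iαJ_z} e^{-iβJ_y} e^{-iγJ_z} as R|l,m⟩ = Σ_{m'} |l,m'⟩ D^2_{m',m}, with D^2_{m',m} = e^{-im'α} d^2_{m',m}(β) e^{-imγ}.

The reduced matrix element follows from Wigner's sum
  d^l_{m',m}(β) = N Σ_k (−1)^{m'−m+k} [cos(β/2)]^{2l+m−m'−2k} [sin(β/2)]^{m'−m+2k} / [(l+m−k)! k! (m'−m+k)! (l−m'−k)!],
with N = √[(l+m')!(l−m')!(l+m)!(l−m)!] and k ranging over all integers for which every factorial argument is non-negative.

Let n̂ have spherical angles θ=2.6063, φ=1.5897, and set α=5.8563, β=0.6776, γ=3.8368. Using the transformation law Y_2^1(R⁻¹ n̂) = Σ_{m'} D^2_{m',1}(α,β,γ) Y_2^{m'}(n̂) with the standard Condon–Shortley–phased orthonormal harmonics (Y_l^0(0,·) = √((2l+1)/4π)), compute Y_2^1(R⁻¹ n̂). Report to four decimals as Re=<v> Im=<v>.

Need the full column D^2_{m',1} for m'=−2..2 at α=5.8563, β=0.6776, γ=3.8368.
cos(β/2)=0.943154, sin(β/2)=0.332356
d^2_{-2,1}: single k=3 term ⇒ +0.069250;  D = -0.001511+0.069234i
d^2_{-1,1}: k∈[2..3] ⇒ +0.294776 -0.012201 = +0.282575;  D = -0.122580+0.254603i
d^2_{0,1}: k∈[1..2] ⇒ +0.683009 -0.084814 = +0.598195;  D = -0.459367+0.383171i
d^2_{1,1}: k∈[0..1] ⇒ +0.791281 -0.294776 = +0.496505;  D = -0.478738+0.131630i
d^2_{2,1}: single k=0 term ⇒ -0.557675;  D = +0.550679+0.088057i
Y_2^{m'}(θ=2.6063,φ=1.5897) and Σ D·Y over m':
  (-0.0015+0.0692i)·(-0.1004+0.0038i)  (-0.1226+0.2546i)·(+0.0064+0.3389i)  (-0.4594+0.3832i)·(+0.3846+0.0000i)  (-0.4787+0.1316i)·(-0.0064+0.3389i)  (+0.5507+0.0881i)·(-0.1004-0.0038i)
Y_2^1(R⁻¹ n̂) = -0.360361-0.073522i

Re=-0.3604 Im=-0.0735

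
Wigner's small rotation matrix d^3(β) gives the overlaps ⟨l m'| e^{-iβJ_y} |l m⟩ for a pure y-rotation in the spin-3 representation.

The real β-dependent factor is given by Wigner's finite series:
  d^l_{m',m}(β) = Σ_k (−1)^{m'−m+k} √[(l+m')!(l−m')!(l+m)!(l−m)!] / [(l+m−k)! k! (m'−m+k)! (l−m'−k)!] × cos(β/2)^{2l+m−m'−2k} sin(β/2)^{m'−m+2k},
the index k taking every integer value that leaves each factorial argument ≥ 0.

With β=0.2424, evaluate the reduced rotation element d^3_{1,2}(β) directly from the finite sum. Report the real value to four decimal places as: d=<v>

d=0.3576

d^3_{1,2}(β=0.2424) via Wigner's sum:
c=cos(0.2424/2)=0.992664, s=sin(0.2424/2)=0.120903; N=√[24·2·120·1]=75.894664
Admissible k: 1..2 (factorial args all ≥0)
  k=1: (−1)^0·75.8947/(24)·0.9927^5·0.1209^1 = +0.368511
  k=2: (−1)^1·75.8947/(12)·0.9927^3·0.1209^3 = -0.010933
d^3_{1,2}(0.2424) = +0.368511 -0.010933 = +0.357578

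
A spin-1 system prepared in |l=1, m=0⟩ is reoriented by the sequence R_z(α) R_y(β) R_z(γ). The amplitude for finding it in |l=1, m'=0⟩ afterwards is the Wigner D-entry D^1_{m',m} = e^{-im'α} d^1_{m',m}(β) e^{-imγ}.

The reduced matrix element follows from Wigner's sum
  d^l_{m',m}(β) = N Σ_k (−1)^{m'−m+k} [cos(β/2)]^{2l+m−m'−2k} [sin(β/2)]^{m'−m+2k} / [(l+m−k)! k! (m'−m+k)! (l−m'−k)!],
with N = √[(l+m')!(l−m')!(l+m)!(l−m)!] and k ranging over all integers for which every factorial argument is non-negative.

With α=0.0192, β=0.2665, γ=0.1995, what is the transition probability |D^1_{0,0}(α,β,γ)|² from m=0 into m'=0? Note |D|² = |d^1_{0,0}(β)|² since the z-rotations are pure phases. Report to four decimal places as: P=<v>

D^1_{0,0}(0.0192,0.2665,0.1995) = e^{-i·0·0.0192}·d^1_{0,0}(0.2665)·e^{-i·0·0.1995}. Compute d first:
Half-angle: c=0.991135, s=0.132856. N=√(1·1·1·1)=1.000000
Admissible k: 0..1 (factorial args all ≥0)
  k=0: (−1)^0·1.0000/(1)·0.9911^2·0.1329^0 = +0.982349
  k=1: (−1)^1·1.0000/(1)·0.9911^0·0.1329^2 = -0.017651
d^1_{0,0}(0.2665) = +0.982349 -0.017651 = +0.964699
|D^1_{0,0}|² = |d^1_{0,0}(β)|² = (+0.964699)² = 0.930643 (the z-rotation phases have unit modulus)

P=0.9306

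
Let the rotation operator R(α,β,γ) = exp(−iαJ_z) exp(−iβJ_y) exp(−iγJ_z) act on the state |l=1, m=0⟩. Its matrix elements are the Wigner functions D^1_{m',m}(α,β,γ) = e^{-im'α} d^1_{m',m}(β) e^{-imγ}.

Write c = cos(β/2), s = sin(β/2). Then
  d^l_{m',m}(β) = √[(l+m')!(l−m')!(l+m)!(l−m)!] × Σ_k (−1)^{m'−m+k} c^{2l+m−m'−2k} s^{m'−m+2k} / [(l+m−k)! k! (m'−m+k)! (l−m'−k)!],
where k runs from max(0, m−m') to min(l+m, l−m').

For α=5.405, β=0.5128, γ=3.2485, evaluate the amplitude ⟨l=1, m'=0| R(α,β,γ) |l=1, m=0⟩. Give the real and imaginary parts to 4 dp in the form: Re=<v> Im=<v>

First d^1_{0,0}(β=0.5128), then the phase factors e^{-i(0)α} and e^{-i(0)γ}:
c=cos(0.5128/2)=0.967309, s=sin(0.5128/2)=0.253600; N=√[1·1·1·1]=1.000000
The bounds max(0,m−m')=0 and min(l+m,l−m')=1 give 2 terms
  k=0: (−1)^0·1.0000/(1)·0.9673^2·0.2536^0 = +0.935687
  k=1: (−1)^1·1.0000/(1)·0.9673^0·0.2536^2 = -0.064313
d^1_{0,0}(0.5128) = +0.935687 -0.064313 = +0.871374
D = (+1.000000+0.000000i)·(+0.871374)·(+1.000000+0.000000i) = +0.871374+0.000000i

Re=0.8714 Im=0.0000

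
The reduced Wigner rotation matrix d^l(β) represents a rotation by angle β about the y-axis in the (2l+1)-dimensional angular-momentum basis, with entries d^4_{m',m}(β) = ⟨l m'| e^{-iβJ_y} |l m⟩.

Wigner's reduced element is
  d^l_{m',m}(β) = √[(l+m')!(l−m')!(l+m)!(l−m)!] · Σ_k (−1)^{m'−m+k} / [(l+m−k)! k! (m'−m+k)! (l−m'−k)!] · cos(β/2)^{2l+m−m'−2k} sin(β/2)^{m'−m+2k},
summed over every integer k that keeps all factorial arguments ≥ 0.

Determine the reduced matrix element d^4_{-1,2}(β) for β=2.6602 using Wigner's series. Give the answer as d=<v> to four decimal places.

d^4_{-1,2}(β=2.6602) via Wigner's sum:
With c≡cos(β/2)=0.238379 and s≡sin(β/2)=0.971172, N=[6·120·720·2]^{1/2}=1018.233765
Admissible k: 3..5 (factorial args all ≥0)
  k=3: (−1)^0·1018.2338/(72)·0.2384^5·0.9712^3 = +0.009971
  k=4: (−1)^1·1018.2338/(48)·0.2384^3·0.9712^5 = -0.248251
  k=5: (−1)^2·1018.2338/(240)·0.2384^1·0.9712^7 = +0.824096
d^4_{-1,2}(2.6602) = +0.009971 -0.248251 +0.824096 = +0.585816

d=0.5858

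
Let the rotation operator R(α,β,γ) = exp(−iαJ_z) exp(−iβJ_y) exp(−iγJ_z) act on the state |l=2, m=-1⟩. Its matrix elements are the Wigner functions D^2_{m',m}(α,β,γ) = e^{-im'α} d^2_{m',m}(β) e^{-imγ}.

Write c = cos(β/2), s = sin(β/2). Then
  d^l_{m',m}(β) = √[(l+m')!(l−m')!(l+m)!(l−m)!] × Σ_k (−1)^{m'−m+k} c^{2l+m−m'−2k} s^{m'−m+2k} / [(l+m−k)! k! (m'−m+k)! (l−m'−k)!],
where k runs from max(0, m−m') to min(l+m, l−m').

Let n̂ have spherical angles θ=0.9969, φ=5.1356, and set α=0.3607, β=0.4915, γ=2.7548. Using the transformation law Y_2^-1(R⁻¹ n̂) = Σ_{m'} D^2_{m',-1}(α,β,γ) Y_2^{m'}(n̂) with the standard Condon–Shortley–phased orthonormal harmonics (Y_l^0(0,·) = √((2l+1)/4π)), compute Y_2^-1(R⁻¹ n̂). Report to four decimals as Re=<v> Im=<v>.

Re=-0.0473 Im=-0.3327

Need the full column D^2_{m',-1} for m'=−2..2 at α=0.3607, β=0.4915, γ=2.7548.
cos(β/2)=0.969955, sin(β/2)=0.243284
d^2_{-2,-1}: single k=1 term ⇒ +0.444016;  D = -0.419390-0.145814i
d^2_{-1,-1}: k∈[0..1] ⇒ +0.885129 -0.167052 = +0.718077;  D = -0.717833+0.018734i
d^2_{0,-1}: k∈[0..1] ⇒ -0.543806 +0.034211 = -0.509595;  D = +0.471948-0.192229i
d^2_{1,-1}: k∈[0..1] ⇒ +0.167052 -0.003503 = +0.163549;  D = -0.119946+0.111181i
d^2_{2,-1}: single k=0 term ⇒ -0.027933;  D = +0.012466-0.024997i
Y_2^{m'}(θ=0.9969,φ=5.1356) and Σ D·Y over m':
  (-0.4194-0.1458i)·(-0.1805+0.2040i)  (-0.7178+0.0187i)·(+0.1447+0.3212i)  (+0.4719-0.1922i)·(-0.0365+0.0000i)  (-0.1199+0.1112i)·(-0.1447+0.3212i)  (+0.0125-0.0250i)·(-0.1805-0.2040i)
Y_2^-1(R⁻¹ n̂) = -0.047332-0.332682i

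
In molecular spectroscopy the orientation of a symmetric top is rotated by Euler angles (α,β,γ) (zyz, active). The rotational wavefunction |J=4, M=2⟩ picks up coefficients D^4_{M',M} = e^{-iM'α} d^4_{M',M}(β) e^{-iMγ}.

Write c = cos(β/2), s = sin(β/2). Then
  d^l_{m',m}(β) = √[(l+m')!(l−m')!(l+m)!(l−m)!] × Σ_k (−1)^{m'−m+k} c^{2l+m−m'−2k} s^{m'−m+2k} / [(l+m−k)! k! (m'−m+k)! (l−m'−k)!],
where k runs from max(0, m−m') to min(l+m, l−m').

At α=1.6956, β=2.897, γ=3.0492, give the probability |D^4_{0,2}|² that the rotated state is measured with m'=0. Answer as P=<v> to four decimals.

First d^4_{0,2}(β=2.897), then the phase factors e^{-i(0)α} and e^{-i(2)γ}:
c=cos(2.897/2)=0.121992, s=sin(2.897/2)=0.992531; N=√[24·24·720·2]=910.735966
Admissible k: 2..4 (factorial args all ≥0)
  k=2: (−1)^0·910.7360/(96)·0.1220^6·0.9925^2 = +0.000031
  k=3: (−1)^1·910.7360/(36)·0.1220^4·0.9925^4 = -0.005437
  k=4: (−1)^2·910.7360/(96)·0.1220^2·0.9925^6 = +0.134973
d^4_{0,2}(2.897) = +0.000031 -0.005437 +0.134973 = +0.129566
|D^4_{0,2}|² = |d^4_{0,2}(β)|² = (+0.129566)² = 0.016787 (the z-rotation phases have unit modulus)

P=0.0168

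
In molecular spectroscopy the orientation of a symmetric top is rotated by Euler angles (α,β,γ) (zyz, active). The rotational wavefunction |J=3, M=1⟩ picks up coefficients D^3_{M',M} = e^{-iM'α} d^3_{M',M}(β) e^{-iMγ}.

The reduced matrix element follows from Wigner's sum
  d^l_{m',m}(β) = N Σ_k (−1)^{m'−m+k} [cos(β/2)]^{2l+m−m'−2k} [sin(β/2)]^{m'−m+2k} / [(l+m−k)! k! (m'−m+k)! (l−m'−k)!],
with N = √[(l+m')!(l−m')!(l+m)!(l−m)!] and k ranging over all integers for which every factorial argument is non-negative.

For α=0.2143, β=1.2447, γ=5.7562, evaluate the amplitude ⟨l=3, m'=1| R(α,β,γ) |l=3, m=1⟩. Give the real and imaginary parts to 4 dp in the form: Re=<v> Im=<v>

Re=-0.4184 Im=-0.1353

Split into d^3_{1,1}(β=1.2447) × two z-phases.
Half-angle: c=0.812511, s=0.582946. N=√(24·2·24·2)=48.000000
k∈{0,1,2} keeps every argument non-negative
  k=0: (−1)^0·48.0000/(48)·0.8125^6·0.5829^0 = +0.287723
  k=1: (−1)^1·48.0000/(6)·0.8125^4·0.5829^2 = -1.184850
  k=2: (−1)^2·48.0000/(8)·0.8125^2·0.5829^4 = +0.457429
d^3_{1,1}(1.2447) = +0.287723 -1.184850 +0.457429 = -0.439698
Attach z-rotation phases: D = e^{-i(1)(0.2143)}·(-0.439698)·e^{-i(1)(5.7562)} = -0.418378-0.135258i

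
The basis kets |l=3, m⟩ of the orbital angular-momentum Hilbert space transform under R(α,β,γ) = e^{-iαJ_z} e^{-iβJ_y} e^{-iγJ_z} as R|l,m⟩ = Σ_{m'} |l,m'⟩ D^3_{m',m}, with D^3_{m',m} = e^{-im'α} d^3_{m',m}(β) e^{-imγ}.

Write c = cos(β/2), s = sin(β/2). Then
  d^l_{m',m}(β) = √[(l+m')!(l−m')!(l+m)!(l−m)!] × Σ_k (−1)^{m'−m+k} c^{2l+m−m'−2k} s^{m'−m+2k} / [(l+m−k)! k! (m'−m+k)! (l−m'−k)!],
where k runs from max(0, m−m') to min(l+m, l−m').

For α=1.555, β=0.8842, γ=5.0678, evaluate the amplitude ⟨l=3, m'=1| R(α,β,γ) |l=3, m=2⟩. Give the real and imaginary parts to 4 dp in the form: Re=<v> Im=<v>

Re=0.2885 Im=0.3459

D^3_{1,2}(1.555,0.8842,5.0678) = e^{-i·1·1.555}·d^3_{1,2}(0.8842)·e^{-i·2·5.0678}. Compute d first:
With c≡cos(β/2)=0.903855 and s≡sin(β/2)=0.427839, N=[24·2·120·1]^{1/2}=75.894664
The bounds max(0,m−m')=1 and min(l+m,l−m')=2 give 2 terms
  k=1: (−1)^0·75.8947/(24)·0.9039^5·0.4278^1 = +0.816158
  k=2: (−1)^1·75.8947/(12)·0.9039^3·0.4278^3 = -0.365735
d^3_{1,2}(0.8842) = +0.816158 -0.365735 = +0.450423
D = (+0.015796-0.999875i)·(+0.450423)·(-0.757826+0.652457i) = +0.288453+0.345942i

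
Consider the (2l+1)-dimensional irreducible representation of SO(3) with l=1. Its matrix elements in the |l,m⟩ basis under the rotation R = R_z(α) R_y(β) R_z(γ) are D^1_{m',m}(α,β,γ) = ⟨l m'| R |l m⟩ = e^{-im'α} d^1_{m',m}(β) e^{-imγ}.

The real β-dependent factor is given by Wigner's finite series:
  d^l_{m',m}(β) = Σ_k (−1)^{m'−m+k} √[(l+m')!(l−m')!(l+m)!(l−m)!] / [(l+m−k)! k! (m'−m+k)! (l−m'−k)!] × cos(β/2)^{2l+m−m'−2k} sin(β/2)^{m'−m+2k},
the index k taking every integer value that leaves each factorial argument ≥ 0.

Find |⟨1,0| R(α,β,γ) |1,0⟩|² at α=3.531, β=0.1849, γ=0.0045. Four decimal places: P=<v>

Split into d^1_{0,0}(β=0.1849) × two z-phases.
c=cos(0.1849/2)=0.995730, s=sin(0.1849/2)=0.092318; N=√[1·1·1·1]=1.000000
The bounds max(0,m−m')=0 and min(l+m,l−m')=1 give 2 terms
  k=0: (−1)^0·1.0000/(1)·0.9957^2·0.0923^0 = +0.991477
  k=1: (−1)^1·1.0000/(1)·0.9957^0·0.0923^2 = -0.008523
d^1_{0,0}(0.1849) = +0.991477 -0.008523 = +0.982955
|D^1_{0,0}|² = |d^1_{0,0}(β)|² = (+0.982955)² = 0.966200 (the z-rotation phases have unit modulus)

P=0.9662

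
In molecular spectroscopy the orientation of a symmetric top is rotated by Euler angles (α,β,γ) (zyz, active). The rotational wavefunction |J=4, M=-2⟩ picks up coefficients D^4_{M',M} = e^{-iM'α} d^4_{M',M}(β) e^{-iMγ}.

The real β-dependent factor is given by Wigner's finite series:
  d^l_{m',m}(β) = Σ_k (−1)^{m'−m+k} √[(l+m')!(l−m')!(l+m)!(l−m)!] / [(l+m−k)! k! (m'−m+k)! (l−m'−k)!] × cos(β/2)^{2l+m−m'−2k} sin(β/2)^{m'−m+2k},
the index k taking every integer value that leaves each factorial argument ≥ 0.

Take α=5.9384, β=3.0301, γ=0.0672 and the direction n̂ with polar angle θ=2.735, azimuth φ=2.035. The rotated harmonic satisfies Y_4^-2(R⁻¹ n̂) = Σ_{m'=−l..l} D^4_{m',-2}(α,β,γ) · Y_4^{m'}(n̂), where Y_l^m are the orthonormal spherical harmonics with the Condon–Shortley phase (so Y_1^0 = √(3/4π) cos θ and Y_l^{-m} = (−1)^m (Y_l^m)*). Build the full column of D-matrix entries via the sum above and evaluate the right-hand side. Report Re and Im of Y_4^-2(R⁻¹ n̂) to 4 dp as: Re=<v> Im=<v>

Need the full column D^4_{m',-2} for m'=−4..4 at α=5.9384, β=3.0301, γ=0.0672.
cos(β/2)=0.055717, sin(β/2)=0.998447
d^4_{-4,-2}: single k=2 term ⇒ +0.000000;  D = +0.000000-0.000000i
d^4_{-3,-2}: k∈[1..2] ⇒ +0.000000 -0.000006 = -0.000006;  D = -0.000004+0.000005i
d^4_{-2,-2}: k∈[0..2] ⇒ +0.000000 -0.000000 +0.000144 = +0.000143;  D = +0.000122-0.000076i
d^4_{-1,-2}: k∈[0..2] ⇒ -0.000000 +0.000011 -0.002427 = -0.002416;  D = -0.002363+0.000505i
d^4_{0,-2}: k∈[0..2] ⇒ +0.000000 -0.000242 +0.029178 = +0.028936;  D = +0.028675+0.003877i
d^4_{1,-2}: k∈[0..2] ⇒ -0.000008 +0.003641 -0.233831 = -0.230197;  D = -0.204270-0.106134i
d^4_{2,-2}: k∈[0..2] ⇒ +0.000144 -0.036907 +0.987640 = +0.950876;  D = +0.645942+0.697800i
d^4_{3,-2}: k∈[0..1] ⇒ -0.001927 +0.206219 = +0.204293;  D = +0.079939+0.188003i
d^4_{4,-2}: single k=0 term ⇒ +0.016275;  D = +0.000931+0.016248i
Y_4^{m'}(θ=2.735,φ=2.035) and Σ D·Y over m':
  (+0.0000-0.0000i)·(-0.0031-0.0104i)  (-0.0000+0.0000i)·(-0.0700-0.0126i)  (+0.0001-0.0001i)·(-0.1538+0.2055i)  (-0.0024+0.0005i)·(+0.2235+0.4464i)  (+0.0287+0.0039i)·(+0.2750+0.0000i)  (-0.2043-0.1061i)·(-0.2235+0.4464i)  (+0.6459+0.6978i)·(-0.1538-0.2055i)  (+0.0799+0.1880i)·(+0.0700-0.0126i)  (+0.0009+0.0162i)·(-0.0031+0.0104i)
Y_4^-2(R⁻¹ n̂) = +0.152028-0.295220i

Re=0.1520 Im=-0.2952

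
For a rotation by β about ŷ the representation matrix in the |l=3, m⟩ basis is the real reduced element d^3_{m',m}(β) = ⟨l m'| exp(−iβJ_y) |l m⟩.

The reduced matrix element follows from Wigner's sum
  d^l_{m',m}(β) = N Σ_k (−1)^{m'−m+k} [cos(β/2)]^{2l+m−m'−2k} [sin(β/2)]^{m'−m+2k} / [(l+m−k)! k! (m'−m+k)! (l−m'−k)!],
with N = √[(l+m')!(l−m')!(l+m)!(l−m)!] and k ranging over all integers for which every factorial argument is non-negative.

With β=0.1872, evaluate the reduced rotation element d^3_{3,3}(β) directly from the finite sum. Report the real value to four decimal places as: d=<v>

d=0.9740

d^3_{3,3}(β=0.1872) via Wigner's sum:
c=cos(0.1872/2)=0.995623, s=sin(0.1872/2)=0.093463; N=√[720·1·720·1]=720.000000
k: max(0,(3)−(3))=0 … min(3+(3),3−(3))=0
  k=0: (−1)^0·720.0000/(720)·0.9956^6·0.0935^0 = +0.974022
d^3_{3,3}(0.1872) = +0.974022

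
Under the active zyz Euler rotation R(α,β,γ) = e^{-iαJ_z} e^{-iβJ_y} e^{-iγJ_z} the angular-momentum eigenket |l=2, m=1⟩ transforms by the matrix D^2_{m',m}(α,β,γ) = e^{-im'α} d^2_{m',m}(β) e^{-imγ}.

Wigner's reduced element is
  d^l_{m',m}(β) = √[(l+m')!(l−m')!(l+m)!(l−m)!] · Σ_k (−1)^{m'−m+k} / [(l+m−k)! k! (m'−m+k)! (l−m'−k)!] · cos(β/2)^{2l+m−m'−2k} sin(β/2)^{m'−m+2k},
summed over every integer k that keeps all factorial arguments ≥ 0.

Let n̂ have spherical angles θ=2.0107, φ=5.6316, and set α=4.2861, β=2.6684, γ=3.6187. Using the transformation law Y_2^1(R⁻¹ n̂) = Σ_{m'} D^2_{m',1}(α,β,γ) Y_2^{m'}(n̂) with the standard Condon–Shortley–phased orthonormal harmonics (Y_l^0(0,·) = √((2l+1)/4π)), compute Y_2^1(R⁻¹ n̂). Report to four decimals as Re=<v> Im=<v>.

Re=0.1520 Im=0.2828

Need the full column D^2_{m',1} for m'=−2..2 at α=4.2861, β=2.6684, γ=3.6187.
cos(β/2)=0.234395, sin(β/2)=0.972141
d^2_{-2,1}: single k=3 term ⇒ +0.430692;  D = +0.102841-0.418234i
d^2_{-1,1}: k∈[2..3] ⇒ +0.155768 -0.893136 = -0.737369;  D = -0.579154-0.456391i
d^2_{0,1}: k∈[1..2] ⇒ +0.030666 -0.527488 = -0.496822;  D = +0.441341-0.228147i
d^2_{1,1}: k∈[0..1] ⇒ +0.003019 -0.155768 = -0.152749;  D = +0.007759+0.152552i
d^2_{2,1}: single k=0 term ⇒ -0.025038;  D = -0.023294-0.009182i
Y_2^{m'}(θ=2.0107,φ=5.6316) and Σ D·Y over m':
  (+0.1028-0.4182i)·(+0.0836+0.3050i)  (-0.5792-0.4564i)·(-0.2367-0.1805i)  (+0.4413-0.2281i)·(-0.1438+0.0000i)  (+0.0078+0.1526i)·(+0.2367-0.1805i)  (-0.0233-0.0092i)·(+0.0836-0.3050i)
Y_2^1(R⁻¹ n̂) = +0.151996+0.282809i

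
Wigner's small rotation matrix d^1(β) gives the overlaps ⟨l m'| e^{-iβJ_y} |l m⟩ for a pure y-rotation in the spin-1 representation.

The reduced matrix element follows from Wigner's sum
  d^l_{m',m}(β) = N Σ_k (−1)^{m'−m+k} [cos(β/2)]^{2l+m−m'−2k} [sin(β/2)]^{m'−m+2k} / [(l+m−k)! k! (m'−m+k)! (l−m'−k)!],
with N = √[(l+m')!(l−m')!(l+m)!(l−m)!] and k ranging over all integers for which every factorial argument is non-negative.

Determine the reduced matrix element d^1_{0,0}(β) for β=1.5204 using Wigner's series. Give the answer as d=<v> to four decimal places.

d^1_{0,0}(β=1.5204) via Wigner's sum:
With c≡cos(β/2)=0.724698 and s≡sin(β/2)=0.689066, N=[1·1·1·1]^{1/2}=1.000000
The bounds max(0,m−m')=0 and min(l+m,l−m')=1 give 2 terms
  k=0: (−1)^0·1.0000/(1)·0.7247^2·0.6891^0 = +0.525187
  k=1: (−1)^1·1.0000/(1)·0.7247^0·0.6891^2 = -0.474813
d^1_{0,0}(1.5204) = +0.525187 -0.474813 = +0.050375

d=0.0504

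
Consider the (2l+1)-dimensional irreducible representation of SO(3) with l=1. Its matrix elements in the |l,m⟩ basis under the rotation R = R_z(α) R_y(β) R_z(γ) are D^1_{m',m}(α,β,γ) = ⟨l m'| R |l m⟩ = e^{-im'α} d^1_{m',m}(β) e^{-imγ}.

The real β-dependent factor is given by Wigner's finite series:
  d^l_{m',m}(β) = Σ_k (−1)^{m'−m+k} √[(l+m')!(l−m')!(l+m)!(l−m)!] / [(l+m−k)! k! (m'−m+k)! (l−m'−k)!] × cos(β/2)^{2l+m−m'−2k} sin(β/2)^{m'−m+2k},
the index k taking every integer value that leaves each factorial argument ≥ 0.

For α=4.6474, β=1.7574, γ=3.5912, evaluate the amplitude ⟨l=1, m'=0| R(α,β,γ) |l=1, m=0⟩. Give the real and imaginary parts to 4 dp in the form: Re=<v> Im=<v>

Re=-0.1855 Im=0.0000

D^1_{0,0}(4.6474,1.7574,3.5912) = e^{-i·0·4.6474}·d^1_{0,0}(1.7574)·e^{-i·0·3.5912}. Compute d first:
With c≡cos(β/2)=0.638153 and s≡sin(β/2)=0.769910, N=[1·1·1·1]^{1/2}=1.000000
Admissible k: 0..1 (factorial args all ≥0)
  k=0: (−1)^0·1.0000/(1)·0.6382^2·0.7699^0 = +0.407239
  k=1: (−1)^1·1.0000/(1)·0.6382^0·0.7699^2 = -0.592761
d^1_{0,0}(1.7574) = +0.407239 -0.592761 = -0.185523
D = (+1.000000+0.000000i)·(-0.185523)·(+1.000000+0.000000i) = -0.185523+0.000000i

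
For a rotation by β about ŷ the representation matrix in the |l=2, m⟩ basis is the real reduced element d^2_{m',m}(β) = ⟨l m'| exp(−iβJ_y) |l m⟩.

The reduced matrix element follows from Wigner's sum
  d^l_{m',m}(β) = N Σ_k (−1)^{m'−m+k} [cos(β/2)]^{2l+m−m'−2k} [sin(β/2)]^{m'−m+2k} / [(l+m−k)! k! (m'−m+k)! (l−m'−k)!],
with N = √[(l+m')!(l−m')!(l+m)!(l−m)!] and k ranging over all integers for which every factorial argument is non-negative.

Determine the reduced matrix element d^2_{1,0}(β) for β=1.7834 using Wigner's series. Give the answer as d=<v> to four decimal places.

d^2_{1,0}(β=1.7834) via Wigner's sum:
With c≡cos(β/2)=0.628090 and s≡sin(β/2)=0.778141, N=[6·1·2·2]^{1/2}=4.898979
The bounds max(0,m−m')=0 and min(l+m,l−m')=1 give 2 terms
  k=0: (−1)^1·4.8990/(2)·0.6281^3·0.7781^1 = -0.472280
  k=1: (−1)^2·4.8990/(2)·0.6281^1·0.7781^3 = +0.724890
d^2_{1,0}(1.7834) = -0.472280 +0.724890 = +0.252610

d=0.2526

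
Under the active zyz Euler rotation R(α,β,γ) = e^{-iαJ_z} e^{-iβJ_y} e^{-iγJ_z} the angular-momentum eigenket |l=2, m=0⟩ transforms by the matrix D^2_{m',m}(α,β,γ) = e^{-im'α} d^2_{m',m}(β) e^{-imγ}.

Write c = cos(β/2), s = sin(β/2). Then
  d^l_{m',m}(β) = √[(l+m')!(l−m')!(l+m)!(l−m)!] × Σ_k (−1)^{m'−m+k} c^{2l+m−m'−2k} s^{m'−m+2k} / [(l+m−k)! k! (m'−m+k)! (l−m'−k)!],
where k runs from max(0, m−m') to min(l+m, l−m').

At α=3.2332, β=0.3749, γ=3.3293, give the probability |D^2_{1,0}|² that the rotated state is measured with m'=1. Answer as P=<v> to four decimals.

P=0.1742

First d^2_{1,0}(β=0.3749), then the phase factors e^{-i(1)α} and e^{-i(0)γ}:
Half-angle: c=0.982483, s=0.186354. N=√(6·1·2·2)=4.898979
k∈{0,1} keeps every argument non-negative
  k=0: (−1)^1·4.8990/(2)·0.9825^3·0.1864^1 = -0.432902
  k=1: (−1)^2·4.8990/(2)·0.9825^1·0.1864^3 = +0.015575
d^2_{1,0}(0.3749) = -0.432902 +0.015575 = -0.417327
|D^2_{1,0}|² = |d^2_{1,0}(β)|² = (-0.417327)² = 0.174162 (the z-rotation phases have unit modulus)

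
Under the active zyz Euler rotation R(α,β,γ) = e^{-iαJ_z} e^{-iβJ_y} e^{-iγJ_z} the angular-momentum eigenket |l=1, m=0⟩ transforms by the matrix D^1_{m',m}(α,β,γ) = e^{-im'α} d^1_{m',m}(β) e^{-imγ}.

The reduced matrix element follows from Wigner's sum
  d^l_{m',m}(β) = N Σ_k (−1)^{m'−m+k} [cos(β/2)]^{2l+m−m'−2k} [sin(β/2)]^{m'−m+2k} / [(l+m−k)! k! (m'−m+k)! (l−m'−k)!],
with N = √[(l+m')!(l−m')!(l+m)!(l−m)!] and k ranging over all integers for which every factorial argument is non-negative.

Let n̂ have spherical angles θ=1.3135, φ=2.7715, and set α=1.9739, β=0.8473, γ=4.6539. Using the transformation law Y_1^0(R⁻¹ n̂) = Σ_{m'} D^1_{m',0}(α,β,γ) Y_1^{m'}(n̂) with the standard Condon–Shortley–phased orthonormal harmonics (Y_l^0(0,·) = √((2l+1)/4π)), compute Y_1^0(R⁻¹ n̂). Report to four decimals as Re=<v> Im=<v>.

Need the full column D^1_{m',0} for m'=−1..1 at α=1.9739, β=0.8473, γ=4.6539.
cos(β/2)=0.911595, sin(β/2)=0.411091
d^1_{-1,0}: single k=1 term ⇒ +0.529974;  D = -0.207895+0.487495i
d^1_{0,0}: k∈[0..1] ⇒ +0.831005 -0.168995 = +0.662009;  D = +0.662009+0.000000i
d^1_{1,0}: single k=0 term ⇒ -0.529974;  D = +0.207895+0.487495i
Y_1^{m'}(θ=1.3135,φ=2.7715) and Σ D·Y over m':
  (-0.2079+0.4875i)·(-0.3115-0.1209i)  (+0.6620+0.0000i)·(+0.1243+0.0000i)  (+0.2079+0.4875i)·(+0.3115-0.1209i)
Y_1^0(R⁻¹ n̂) = +0.329658+0.000000i

Re=0.3297 Im=0.0000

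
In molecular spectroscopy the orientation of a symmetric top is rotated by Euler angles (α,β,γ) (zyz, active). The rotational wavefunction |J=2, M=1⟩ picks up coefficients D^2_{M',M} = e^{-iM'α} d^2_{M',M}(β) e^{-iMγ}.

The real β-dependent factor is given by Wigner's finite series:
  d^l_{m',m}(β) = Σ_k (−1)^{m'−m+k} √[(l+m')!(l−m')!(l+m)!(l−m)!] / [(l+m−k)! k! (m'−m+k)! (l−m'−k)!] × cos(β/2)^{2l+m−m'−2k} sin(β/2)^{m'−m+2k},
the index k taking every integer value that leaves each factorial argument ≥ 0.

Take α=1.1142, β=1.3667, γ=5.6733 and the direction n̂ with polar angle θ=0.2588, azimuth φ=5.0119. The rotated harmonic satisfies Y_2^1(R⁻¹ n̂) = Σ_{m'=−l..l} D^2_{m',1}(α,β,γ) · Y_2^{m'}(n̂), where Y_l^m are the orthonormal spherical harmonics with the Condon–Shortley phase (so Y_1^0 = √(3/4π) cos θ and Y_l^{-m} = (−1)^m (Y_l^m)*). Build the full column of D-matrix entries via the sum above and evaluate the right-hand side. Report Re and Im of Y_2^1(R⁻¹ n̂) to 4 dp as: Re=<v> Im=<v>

Re=0.0074 Im=0.0074

Need the full column D^2_{m',1} for m'=−2..2 at α=1.1142, β=1.3667, γ=5.6733.
cos(β/2)=0.775462, sin(β/2)=0.631394
d^2_{-2,1}: single k=3 term ⇒ +0.390384;  D = -0.372565+0.116599i
d^2_{-1,1}: k∈[2..3] ⇒ +0.719190 -0.158929 = +0.560261;  D = -0.085546+0.553692i
d^2_{0,1}: k∈[1..2] ⇒ +0.721203 -0.478121 = +0.243082;  D = +0.199258+0.139231i
d^2_{1,1}: k∈[0..1] ⇒ +0.361611 -0.719190 = -0.357579;  D = -0.313062+0.172785i
d^2_{2,1}: single k=0 term ⇒ -0.588860;  D = +0.028089+0.588190i
Y_2^{m'}(θ=0.2588,φ=5.0119) and Σ D·Y over m':
  (-0.3726+0.1166i)·(-0.0209+0.0143i)  (-0.0855+0.5537i)·(+0.0564+0.1826i)  (+0.1993+0.1392i)·(+0.5688+0.0000i)  (-0.3131+0.1728i)·(-0.0564+0.1826i)  (+0.0281+0.5882i)·(-0.0209-0.0143i)
Y_2^1(R⁻¹ n̂) = +0.007427+0.007442i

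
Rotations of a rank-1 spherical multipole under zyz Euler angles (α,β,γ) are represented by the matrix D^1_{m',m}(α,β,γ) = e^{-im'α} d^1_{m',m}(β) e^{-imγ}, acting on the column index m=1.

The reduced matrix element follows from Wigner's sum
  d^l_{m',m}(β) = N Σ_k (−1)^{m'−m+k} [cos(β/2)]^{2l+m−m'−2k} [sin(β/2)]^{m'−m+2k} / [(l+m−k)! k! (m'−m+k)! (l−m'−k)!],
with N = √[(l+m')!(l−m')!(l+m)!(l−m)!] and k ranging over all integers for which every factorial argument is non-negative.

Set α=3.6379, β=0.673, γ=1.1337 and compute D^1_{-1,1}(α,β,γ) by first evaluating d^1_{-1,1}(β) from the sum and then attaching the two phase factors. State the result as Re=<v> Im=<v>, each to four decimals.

Re=-0.0876 Im=0.0649

Split into d^1_{-1,1}(β=0.673) × two z-phases.
c=cos(0.673/2)=0.943916, s=sin(0.673/2)=0.330185; N=√[1·2·2·1]=2.000000
The bounds max(0,m−m')=2 and min(l+m,l−m')=2 give 1 term
  k=2: (−1)^0·2.0000/(2)·0.9439^0·0.3302^2 = +0.109022
d^1_{-1,1}(0.673) = +0.109022
D = (-0.879347-0.476182i)·(+0.109022)·(+0.423311-0.905985i) = -0.087616+0.064879i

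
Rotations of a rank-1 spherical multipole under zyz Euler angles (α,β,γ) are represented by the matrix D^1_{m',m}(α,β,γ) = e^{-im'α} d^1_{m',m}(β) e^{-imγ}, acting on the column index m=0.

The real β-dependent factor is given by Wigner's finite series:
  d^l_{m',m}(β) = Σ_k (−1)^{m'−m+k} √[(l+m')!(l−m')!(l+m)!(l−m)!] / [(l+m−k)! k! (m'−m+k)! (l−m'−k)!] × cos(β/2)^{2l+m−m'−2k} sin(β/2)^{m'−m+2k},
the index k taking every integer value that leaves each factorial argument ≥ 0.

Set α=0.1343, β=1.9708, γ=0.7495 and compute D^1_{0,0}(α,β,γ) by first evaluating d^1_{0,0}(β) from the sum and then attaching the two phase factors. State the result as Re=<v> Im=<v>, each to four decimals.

Re=-0.3894 Im=0.0000

First d^1_{0,0}(β=1.9708), then the phase factors e^{-i(0)α} and e^{-i(0)γ}:
With c≡cos(β/2)=0.552530 and s≡sin(β/2)=0.833493, N=[1·1·1·1]^{1/2}=1.000000
k∈{0,1} keeps every argument non-negative
  k=0: (−1)^0·1.0000/(1)·0.5525^2·0.8335^0 = +0.305289
  k=1: (−1)^1·1.0000/(1)·0.5525^0·0.8335^2 = -0.694711
d^1_{0,0}(1.9708) = +0.305289 -0.694711 = -0.389422
Attach z-rotation phases: D = e^{-i(0)(0.1343)}·(-0.389422)·e^{-i(0)(0.7495)} = -0.389422+0.000000i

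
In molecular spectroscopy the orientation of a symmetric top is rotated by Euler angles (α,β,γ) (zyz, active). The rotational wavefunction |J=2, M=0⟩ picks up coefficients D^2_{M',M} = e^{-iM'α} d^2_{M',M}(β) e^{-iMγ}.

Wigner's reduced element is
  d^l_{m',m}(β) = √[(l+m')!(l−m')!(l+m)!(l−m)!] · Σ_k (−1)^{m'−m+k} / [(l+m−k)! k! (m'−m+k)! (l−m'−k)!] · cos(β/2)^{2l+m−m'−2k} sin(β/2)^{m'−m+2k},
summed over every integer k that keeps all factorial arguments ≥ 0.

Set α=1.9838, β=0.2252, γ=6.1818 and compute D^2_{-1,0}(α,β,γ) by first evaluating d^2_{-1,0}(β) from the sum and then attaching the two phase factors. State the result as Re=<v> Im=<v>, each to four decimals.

D^2_{-1,0}(1.9838,0.2252,6.1818) = e^{-i·-1·1.9838}·d^2_{-1,0}(0.2252)·e^{-i·0·6.1818}. Compute d first:
With c≡cos(β/2)=0.993667 and s≡sin(β/2)=0.112362, N=[1·6·2·2]^{1/2}=4.898979
The bounds max(0,m−m')=1 and min(l+m,l−m')=2 give 2 terms
  k=1: (−1)^0·4.8990/(2)·0.9937^3·0.1124^1 = +0.270034
  k=2: (−1)^1·4.8990/(2)·0.9937^1·0.1124^3 = -0.003453
d^2_{-1,0}(0.2252) = +0.270034 -0.003453 = +0.266581
D = (-0.401362+0.915919i)·(+0.266581)·(+1.000000+0.000000i) = -0.106996+0.244167i

Re=-0.1070 Im=0.2442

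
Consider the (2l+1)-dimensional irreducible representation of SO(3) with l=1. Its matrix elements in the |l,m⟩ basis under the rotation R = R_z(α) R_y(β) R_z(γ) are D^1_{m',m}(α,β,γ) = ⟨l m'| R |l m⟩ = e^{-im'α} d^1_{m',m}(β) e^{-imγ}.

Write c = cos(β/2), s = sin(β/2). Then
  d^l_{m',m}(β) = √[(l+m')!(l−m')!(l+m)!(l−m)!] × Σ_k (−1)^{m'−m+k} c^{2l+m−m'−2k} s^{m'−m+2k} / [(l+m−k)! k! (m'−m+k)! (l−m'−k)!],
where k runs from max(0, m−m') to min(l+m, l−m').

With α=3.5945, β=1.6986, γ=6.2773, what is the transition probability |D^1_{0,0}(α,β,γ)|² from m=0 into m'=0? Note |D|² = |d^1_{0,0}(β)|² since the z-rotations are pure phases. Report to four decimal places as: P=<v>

Split into d^1_{0,0}(β=1.6986) × two z-phases.
Half-angle: c=0.660509, s=0.750818. N=√(1·1·1·1)=1.000000
Admissible k: 0..1 (factorial args all ≥0)
  k=0: (−1)^0·1.0000/(1)·0.6605^2·0.7508^0 = +0.436272
  k=1: (−1)^1·1.0000/(1)·0.6605^0·0.7508^2 = -0.563728
d^1_{0,0}(1.6986) = +0.436272 -0.563728 = -0.127456
|D^1_{0,0}|² = |d^1_{0,0}(β)|² = (-0.127456)² = 0.016245 (the z-rotation phases have unit modulus)

P=0.0162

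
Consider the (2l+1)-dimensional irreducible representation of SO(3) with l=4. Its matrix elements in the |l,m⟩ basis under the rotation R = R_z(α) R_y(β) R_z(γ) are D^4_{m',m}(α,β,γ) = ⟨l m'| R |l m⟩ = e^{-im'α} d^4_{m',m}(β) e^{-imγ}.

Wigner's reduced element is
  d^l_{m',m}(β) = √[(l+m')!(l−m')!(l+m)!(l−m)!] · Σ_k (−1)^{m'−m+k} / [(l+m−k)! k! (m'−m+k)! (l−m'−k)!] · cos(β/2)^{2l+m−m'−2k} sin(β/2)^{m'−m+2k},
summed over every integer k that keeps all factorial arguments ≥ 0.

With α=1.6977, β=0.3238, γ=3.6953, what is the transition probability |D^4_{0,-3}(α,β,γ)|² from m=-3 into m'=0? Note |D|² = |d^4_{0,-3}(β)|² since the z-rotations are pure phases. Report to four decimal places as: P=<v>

Split into d^4_{0,-3}(β=0.3238) × two z-phases.
Half-angle: c=0.986923, s=0.161194. N=√(24·24·1·5040)=1703.830978
k: max(0,(-3)−(0))=0 … min(4+(-3),4−(0))=1
  k=0: (−1)^3·1703.8310/(144)·0.9869^5·0.1612^3 = -0.046401
  k=1: (−1)^4·1703.8310/(144)·0.9869^3·0.1612^5 = +0.001238
d^4_{0,-3}(0.3238) = -0.046401 +0.001238 = -0.045163
|D^4_{0,-3}|² = |d^4_{0,-3}(β)|² = (-0.045163)² = 0.002040 (the z-rotation phases have unit modulus)

P=0.0020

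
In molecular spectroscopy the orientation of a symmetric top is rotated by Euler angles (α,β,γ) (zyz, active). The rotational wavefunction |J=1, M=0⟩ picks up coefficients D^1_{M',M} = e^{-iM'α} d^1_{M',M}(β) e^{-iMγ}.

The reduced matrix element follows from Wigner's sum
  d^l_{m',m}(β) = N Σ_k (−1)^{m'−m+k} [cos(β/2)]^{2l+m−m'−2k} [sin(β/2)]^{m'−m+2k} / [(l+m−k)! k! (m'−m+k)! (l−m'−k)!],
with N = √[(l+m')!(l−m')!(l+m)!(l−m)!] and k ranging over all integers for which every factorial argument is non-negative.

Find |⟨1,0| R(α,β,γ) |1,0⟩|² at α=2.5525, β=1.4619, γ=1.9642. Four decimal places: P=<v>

D^1_{0,0}(2.5525,1.4619,1.9642) = e^{-i·0·2.5525}·d^1_{0,0}(1.4619)·e^{-i·0·1.9642}. Compute d first:
c=cos(1.4619/2)=0.744541, s=sin(1.4619/2)=0.667577; N=√[1·1·1·1]=1.000000
Admissible k: 0..1 (factorial args all ≥0)
  k=0: (−1)^0·1.0000/(1)·0.7445^2·0.6676^0 = +0.554341
  k=1: (−1)^1·1.0000/(1)·0.7445^0·0.6676^2 = -0.445659
d^1_{0,0}(1.4619) = +0.554341 -0.445659 = +0.108681
|D^1_{0,0}|² = |d^1_{0,0}(β)|² = (+0.108681)² = 0.011812 (the z-rotation phases have unit modulus)

P=0.0118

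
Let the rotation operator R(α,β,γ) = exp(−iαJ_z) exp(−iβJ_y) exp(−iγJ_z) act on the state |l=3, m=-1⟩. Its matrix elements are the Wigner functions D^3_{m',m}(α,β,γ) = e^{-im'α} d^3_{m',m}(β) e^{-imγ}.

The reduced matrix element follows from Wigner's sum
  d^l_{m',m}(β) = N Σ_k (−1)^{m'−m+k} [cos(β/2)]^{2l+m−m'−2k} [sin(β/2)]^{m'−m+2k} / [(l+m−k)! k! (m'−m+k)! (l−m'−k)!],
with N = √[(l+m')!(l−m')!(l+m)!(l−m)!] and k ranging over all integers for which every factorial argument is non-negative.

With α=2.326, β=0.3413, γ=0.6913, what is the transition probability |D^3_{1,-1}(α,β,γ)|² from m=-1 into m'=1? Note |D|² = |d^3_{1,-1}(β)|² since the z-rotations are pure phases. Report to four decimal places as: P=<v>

D^3_{1,-1}(2.326,0.3413,0.6913) = e^{-i·1·2.326}·d^3_{1,-1}(0.3413)·e^{-i·-1·0.6913}. Compute d first:
Half-angle: c=0.985475, s=0.169823. N=√(24·2·2·24)=48.000000
Admissible k: 0..2 (factorial args all ≥0)
  k=0: (−1)^2·48.0000/(8)·0.9855^4·0.1698^2 = +0.163202
  k=1: (−1)^3·48.0000/(6)·0.9855^2·0.1698^4 = -0.006462
  k=2: (−1)^4·48.0000/(48)·0.9855^0·0.1698^6 = +0.000024
d^3_{1,-1}(0.3413) = +0.163202 -0.006462 +0.000024 = +0.156764
|D^3_{1,-1}|² = |d^3_{1,-1}(β)|² = (+0.156764)² = 0.024575 (the z-rotation phases have unit modulus)

P=0.0246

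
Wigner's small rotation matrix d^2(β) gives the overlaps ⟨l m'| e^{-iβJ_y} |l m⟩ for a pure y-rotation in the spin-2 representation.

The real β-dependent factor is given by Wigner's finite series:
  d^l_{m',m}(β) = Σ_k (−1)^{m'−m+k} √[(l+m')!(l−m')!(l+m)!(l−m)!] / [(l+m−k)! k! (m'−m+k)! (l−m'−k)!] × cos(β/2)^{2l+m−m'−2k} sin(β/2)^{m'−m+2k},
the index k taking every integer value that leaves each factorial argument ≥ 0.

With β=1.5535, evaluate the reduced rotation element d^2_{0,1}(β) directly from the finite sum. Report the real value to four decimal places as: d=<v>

d^2_{0,1}(β=1.5535) via Wigner's sum:
With c≡cos(β/2)=0.713195 and s≡sin(β/2)=0.700965, N=[2·2·6·1]^{1/2}=4.898979
k∈{1,2} keeps every argument non-negative
  k=1: (−1)^0·4.8990/(2)·0.7132^3·0.7010^1 = +0.622871
  k=2: (−1)^1·4.8990/(2)·0.7132^1·0.7010^3 = -0.601691
d^2_{0,1}(1.5535) = +0.622871 -0.601691 = +0.021179

d=0.0212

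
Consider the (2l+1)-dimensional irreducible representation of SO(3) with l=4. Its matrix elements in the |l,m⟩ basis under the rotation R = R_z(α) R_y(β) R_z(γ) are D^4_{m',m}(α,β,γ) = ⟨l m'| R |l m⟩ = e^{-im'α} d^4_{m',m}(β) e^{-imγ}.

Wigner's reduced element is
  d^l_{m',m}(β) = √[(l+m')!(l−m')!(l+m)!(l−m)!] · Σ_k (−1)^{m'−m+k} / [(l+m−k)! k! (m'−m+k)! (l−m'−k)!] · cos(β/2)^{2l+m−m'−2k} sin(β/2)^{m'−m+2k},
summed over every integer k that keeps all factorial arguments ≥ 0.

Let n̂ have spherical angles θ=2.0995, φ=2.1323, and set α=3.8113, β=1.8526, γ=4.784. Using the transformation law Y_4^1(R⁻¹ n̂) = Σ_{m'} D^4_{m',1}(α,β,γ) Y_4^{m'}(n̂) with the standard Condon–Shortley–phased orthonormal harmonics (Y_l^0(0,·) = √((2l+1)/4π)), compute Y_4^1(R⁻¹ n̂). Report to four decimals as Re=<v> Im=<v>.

Need the full column D^4_{m',1} for m'=−4..4 at α=3.8113, β=1.8526, γ=4.784.
cos(β/2)=0.600796, sin(β/2)=0.799402
d^4_{-4,1}: single k=5 term ⇒ +0.529788;  D = -0.269823-0.455929i
d^4_{-3,1}: k∈[4..5] ⇒ +0.703864 -0.747682 = -0.043818;  D = -0.040905-0.015711i
d^4_{-2,1}: k∈[3..5] ⇒ +0.565518 -1.501808 +0.531767 = -0.404523;  D = +0.386097-0.120701i
d^4_{-1,1}: k∈[2..5] ⇒ +0.300533 -1.596214 +1.412987 -0.166772 = -0.049466;  D = -0.027853+0.040879i
d^4_{0,1}: k∈[1..4] ⇒ +0.101011 -1.072994 +1.899654 -0.560532 = +0.367139;  D = +0.026269+0.366198i
d^4_{1,1}: k∈[0..3] ⇒ +0.016975 -0.450800 +1.596214 -0.941991 = +0.220398;  D = -0.148826-0.162561i
d^4_{2,1}: k∈[0..2] ⇒ -0.095828 +0.848277 -1.001206 = -0.248757;  D = -0.245588-0.039575i
d^4_{3,1}: k∈[0..1] ⇒ +0.238541 -0.703864 = -0.465323;  D = +0.406123-0.227134i
d^4_{4,1}: single k=0 term ⇒ -0.299244;  D = -0.114088+0.276642i
Y_4^{m'}(θ=2.0995,φ=2.1323) and Σ D·Y over m':
  (-0.2698-0.4559i)·(-0.1538-0.1920i)  (-0.0409-0.0157i)·(-0.4038+0.0461i)  (+0.3861-0.1207i)·(-0.0843+0.1756i)  (-0.0279+0.0409i)·(-0.1337-0.2126i)  (+0.0263+0.3662i)·(-0.2504+0.0000i)  (-0.1488-0.1626i)·(+0.1337-0.2126i)  (-0.2456-0.0396i)·(-0.0843-0.1756i)  (+0.4061-0.2271i)·(+0.4038+0.0461i)  (-0.1141+0.2766i)·(-0.1538+0.1920i)
Y_4^1(R⁻¹ n̂) = +0.063856+0.032025i

Re=0.0639 Im=0.0320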